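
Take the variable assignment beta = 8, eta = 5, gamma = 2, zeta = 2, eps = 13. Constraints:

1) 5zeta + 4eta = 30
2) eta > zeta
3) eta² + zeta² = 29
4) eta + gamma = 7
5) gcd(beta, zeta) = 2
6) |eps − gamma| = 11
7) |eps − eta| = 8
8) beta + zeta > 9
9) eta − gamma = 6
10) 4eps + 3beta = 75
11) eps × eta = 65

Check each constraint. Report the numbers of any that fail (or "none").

1) 5zeta + 4eta = 5(2) + 4(5) = 30  OK
2) eta = 5, zeta = 2; 5 > 2  OK
3) eta² + zeta² = 5² + 2² = 25 + 4 = 29  OK
4) eta + gamma = 5 + 2 = 7  OK
5) gcd(8, 2) = 2  OK
6) |13 − 2| = 11  OK
7) |13 − 5| = 8  OK
8) beta + zeta = 8 + 2 = 10; 10 > 9  OK
9) eta − gamma = 5 − 2 = 3, not 6  FAIL
10) 4eps + 3beta = 4(13) + 3(8) = 76, not 75  FAIL
11) eps × eta = 13 × 5 = 65  OK

The assignment fails constraints 9, 10.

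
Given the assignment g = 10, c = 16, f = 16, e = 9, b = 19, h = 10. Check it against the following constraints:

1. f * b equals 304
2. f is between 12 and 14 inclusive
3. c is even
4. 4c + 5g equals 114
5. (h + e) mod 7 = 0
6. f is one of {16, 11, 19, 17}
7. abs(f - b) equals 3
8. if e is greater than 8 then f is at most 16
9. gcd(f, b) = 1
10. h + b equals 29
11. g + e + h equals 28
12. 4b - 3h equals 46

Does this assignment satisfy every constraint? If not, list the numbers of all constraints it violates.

1. f * b = 16 * 19 = 304  holds
2. f = 16 is outside [12, 14]  fails
3. c = 16 is even  holds
4. 4c + 5g = 4(16) + 5(10) = 114  holds
5. h + e = 19; 19 mod 7 = 5, not 0  fails
6. f = 16 is in {16, 11, 19, 17}  holds
7. abs(16 - 19) = 3  holds
8. e = 9 > 8, so we need f ≤ 16; f = 16 ≤ 16  holds
9. gcd(16, 19) = 1  holds
10. h + b = 10 + 19 = 29  holds
11. g + e + h = 10 + 9 + 10 = 29, not 28  fails
12. 4b - 3h = 4(19) - 3(10) = 46  holds

Constraints 2, 5, 11 are violated.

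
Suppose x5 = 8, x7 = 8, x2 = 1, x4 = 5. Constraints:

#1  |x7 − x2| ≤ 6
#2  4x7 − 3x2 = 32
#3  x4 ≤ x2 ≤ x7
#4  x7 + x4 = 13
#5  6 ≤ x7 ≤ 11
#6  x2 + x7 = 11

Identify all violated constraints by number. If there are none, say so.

Constraints 1, 2, 3, and 6 do not hold.

#1 |8 − 1| = 7; 7 > 6, exceeds bound 6 — violated.
#2 4x7 − 3x2 = 4(8) − 3(1) = 29, not 32 — violated.
#3 values 5, 1, 8; x4 = 5 is not ≤ x2 = 1 — violated.
#4 x7 + x4 = 8 + 5 = 13 — satisfied.
#5 x7 = 8 lies in [6, 11] — satisfied.
#6 x2 + x7 = 1 + 8 = 9, not 11 — violated.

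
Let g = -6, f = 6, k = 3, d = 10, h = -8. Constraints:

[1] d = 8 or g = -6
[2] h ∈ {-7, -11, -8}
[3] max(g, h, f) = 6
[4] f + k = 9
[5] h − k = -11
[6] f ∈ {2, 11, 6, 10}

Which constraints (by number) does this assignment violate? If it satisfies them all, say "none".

No violations.

[1] d = 10 ≠ 8, but g = -6 = -6 (second disjunct)  ✓
[2] h = -8 is in {-7, -11, -8}  ✓
[3] max(-6, -8, 6) = 6  ✓
[4] f + k = 6 + 3 = 9  ✓
[5] h − k = -8 − 3 = -11  ✓
[6] f = 6 is in {2, 11, 6, 10}  ✓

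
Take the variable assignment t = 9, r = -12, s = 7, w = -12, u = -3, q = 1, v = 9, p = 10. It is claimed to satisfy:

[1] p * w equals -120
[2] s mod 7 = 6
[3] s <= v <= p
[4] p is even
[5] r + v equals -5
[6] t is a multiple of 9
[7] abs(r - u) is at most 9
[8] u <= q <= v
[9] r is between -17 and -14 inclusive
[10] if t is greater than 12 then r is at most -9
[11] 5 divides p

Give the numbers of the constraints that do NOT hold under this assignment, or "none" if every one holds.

[1] p * w = 10 * (-12) = -120 — satisfied.
[2] 7 mod 7 = 0, not 6 — violated.
[3] values 7 <= 9 <= 10 — satisfied.
[4] p = 10 is even — satisfied.
[5] r + v = -12 + 9 = -3, not -5 — violated.
[6] 9 / 9 = 1, so 9 divides 9 — satisfied.
[7] abs(-12 - (-3)) = 9; 9 ≤ 9 — satisfied.
[8] values -3 <= 1 <= 9 — satisfied.
[9] r = -12 is outside [-17, -14] — violated.
[10] t = 9, not > 12; antecedent false, conditional vacuously true — satisfied.
[11] 10 / 5 = 2, so 5 divides 10 — satisfied.

Constraints 2, 5, and 9 are violated.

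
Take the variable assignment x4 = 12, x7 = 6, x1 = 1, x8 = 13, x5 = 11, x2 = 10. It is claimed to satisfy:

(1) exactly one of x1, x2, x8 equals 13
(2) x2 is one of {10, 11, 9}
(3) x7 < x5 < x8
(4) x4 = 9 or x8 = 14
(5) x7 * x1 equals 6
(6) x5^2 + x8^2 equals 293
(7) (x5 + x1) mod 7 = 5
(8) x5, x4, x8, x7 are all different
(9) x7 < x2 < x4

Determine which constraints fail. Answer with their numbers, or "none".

(1) x1=1, x2=10, x8=13; 1 of them equals 13 — holds.
(2) x2 = 10 is in {10, 11, 9} — holds.
(3) values 6 < 11 < 13 — holds.
(4) x4 = 12 ≠ 9 and x8 = 13 ≠ 14; both disjuncts false — does not hold.
(5) x7 * x1 = 6 * 1 = 6 — holds.
(6) x5^2 + x8^2 = 11^2 + 13^2 = 121 + 169 = 290, not 293 — does not hold.
(7) x5 + x1 = 12; 12 mod 7 = 5 — holds.
(8) values 11, 12, 13, 6 are pairwise distinct — holds.
(9) values 6 < 10 < 12 — holds.

Violated: 4 and 6.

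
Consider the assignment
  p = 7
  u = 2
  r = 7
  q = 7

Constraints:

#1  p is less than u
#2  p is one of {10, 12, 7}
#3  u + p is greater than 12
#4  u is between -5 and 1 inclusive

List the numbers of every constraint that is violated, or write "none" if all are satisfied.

Constraints 1, 3, 4 are violated.

#1 p = 7, u = 2; 7 ≥ 2 (want <) — violated.
#2 p = 7 is in {10, 12, 7} — satisfied.
#3 u + p = 2 + 7 = 9; 9 ≤ 12, bound 12 not met — violated.
#4 u = 2 is outside [-5, 1] — violated.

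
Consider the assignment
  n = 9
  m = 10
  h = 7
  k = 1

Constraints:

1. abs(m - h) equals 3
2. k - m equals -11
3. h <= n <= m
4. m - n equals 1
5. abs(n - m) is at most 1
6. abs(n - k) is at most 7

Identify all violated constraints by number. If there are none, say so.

1. abs(10 - 7) = 3  holds
2. k - m = 1 - 10 = -9, not -11  fails
3. values 7 <= 9 <= 10  holds
4. m - n = 10 - 9 = 1  holds
5. abs(9 - 10) = 1; 1 ≤ 1  holds
6. abs(9 - 1) = 8; 8 > 7, exceeds bound 7  fails

The assignment fails constraints 2 and 6.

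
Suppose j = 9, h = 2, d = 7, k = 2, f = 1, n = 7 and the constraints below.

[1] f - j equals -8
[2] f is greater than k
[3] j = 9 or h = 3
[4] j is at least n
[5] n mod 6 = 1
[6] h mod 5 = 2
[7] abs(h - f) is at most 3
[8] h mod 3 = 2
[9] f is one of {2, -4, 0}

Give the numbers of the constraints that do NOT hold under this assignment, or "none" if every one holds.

[1] f - j = 1 - 9 = -8 — OK.
[2] f = 1, k = 2; 1 ≤ 2 (want >) — violated.
[3] j = 9 = 9 (first disjunct) — OK.
[4] j = 9, n = 7; 9 ≥ 7 — OK.
[5] 7 mod 6 = 1 — OK.
[6] 2 mod 5 = 2 — OK.
[7] abs(2 - 1) = 1; 1 ≤ 3 — OK.
[8] 2 mod 3 = 2 — OK.
[9] f = 1 is not in {2, -4, 0} — violated.

Constraints 2 and 9 do not hold.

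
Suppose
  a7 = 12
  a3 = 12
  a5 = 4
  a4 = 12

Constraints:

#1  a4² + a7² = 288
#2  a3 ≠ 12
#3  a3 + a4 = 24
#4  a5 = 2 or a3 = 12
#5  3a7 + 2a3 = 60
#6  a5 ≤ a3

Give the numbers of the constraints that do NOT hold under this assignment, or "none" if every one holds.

#1 a4² + a7² = 12² + 12² = 144 + 144 = 288 — holds.
#2 a3 = 12, but 12 is required to differ — fails.
#3 a3 + a4 = 12 + 12 = 24 — holds.
#4 a5 = 4 ≠ 2, but a3 = 12 = 12 (second disjunct) — holds.
#5 3a7 + 2a3 = 3(12) + 2(12) = 60 — holds.
#6 a5 = 4, a3 = 12; 4 ≤ 12 — holds.

Constraint 2 is violated.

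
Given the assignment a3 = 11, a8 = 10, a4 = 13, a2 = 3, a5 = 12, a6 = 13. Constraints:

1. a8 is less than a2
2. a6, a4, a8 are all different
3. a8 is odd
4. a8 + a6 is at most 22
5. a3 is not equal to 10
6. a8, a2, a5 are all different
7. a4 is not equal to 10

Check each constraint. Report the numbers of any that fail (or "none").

Constraints 1, 2, 3, 4 do not hold.

1. a8 = 10, a2 = 3; 10 ≥ 3 (want <) — does not hold.
2. a6 = a4 = 13, not all different — does not hold.
3. a8 = 10 is even — does not hold.
4. a8 + a6 = 10 + 13 = 23; 23 > 22, bound 22 not met — does not hold.
5. a3 = 11, and 11 ≠ 10 — holds.
6. values 10, 3, 12 are pairwise distinct — holds.
7. a4 = 13, and 13 ≠ 10 — holds.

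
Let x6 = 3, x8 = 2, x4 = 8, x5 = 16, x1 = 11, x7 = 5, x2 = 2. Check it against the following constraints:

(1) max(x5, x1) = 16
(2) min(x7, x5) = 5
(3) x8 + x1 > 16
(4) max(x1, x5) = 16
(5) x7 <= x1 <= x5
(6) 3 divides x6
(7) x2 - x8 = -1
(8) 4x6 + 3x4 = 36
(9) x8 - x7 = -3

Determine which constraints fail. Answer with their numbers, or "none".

Constraints 3 and 7 are violated.

(1) max(16, 11) = 16 — satisfied.
(2) min(5, 16) = 5 — satisfied.
(3) x8 + x1 = 2 + 11 = 13; 13 ≤ 16, bound 16 not met — violated.
(4) max(11, 16) = 16 — satisfied.
(5) values 5 <= 11 <= 16 — satisfied.
(6) 3 / 3 = 1, so 3 divides 3 — satisfied.
(7) x2 - x8 = 2 - 2 = 0, not -1 — violated.
(8) 4x6 + 3x4 = 4(3) + 3(8) = 36 — satisfied.
(9) x8 - x7 = 2 - 5 = -3 — satisfied.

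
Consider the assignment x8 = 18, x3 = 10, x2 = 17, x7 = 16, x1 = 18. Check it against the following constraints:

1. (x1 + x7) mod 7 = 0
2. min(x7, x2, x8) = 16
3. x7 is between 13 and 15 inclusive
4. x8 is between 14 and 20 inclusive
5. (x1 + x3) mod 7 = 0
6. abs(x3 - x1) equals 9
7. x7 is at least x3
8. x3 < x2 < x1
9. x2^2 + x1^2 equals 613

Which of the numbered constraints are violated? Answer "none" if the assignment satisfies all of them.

1. x1 + x7 = 34; 34 mod 7 = 6, not 0  FAIL
2. min(16, 17, 18) = 16  OK
3. x7 = 16 is outside [13, 15]  FAIL
4. x8 = 18 lies in [14, 20]  OK
5. x1 + x3 = 28; 28 mod 7 = 0  OK
6. abs(10 - 18) = 8, not 9  FAIL
7. x7 = 16, x3 = 10; 16 ≥ 10  OK
8. values 10 < 17 < 18  OK
9. x2^2 + x1^2 = 17^2 + 18^2 = 289 + 324 = 613  OK

Constraints 1, 3, and 6 are violated.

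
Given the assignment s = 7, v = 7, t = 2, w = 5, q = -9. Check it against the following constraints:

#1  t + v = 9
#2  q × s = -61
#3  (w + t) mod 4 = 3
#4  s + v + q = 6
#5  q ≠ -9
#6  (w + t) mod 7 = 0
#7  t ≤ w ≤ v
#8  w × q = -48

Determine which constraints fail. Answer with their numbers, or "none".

#1 t + v = 2 + 7 = 9 — OK.
#2 q × s = -9 × 7 = -63, not -61 — violated.
#3 w + t = 7; 7 mod 4 = 3 — OK.
#4 s + v + q = 7 + 7 + (-9) = 5, not 6 — violated.
#5 q = -9, but -9 is required to differ — violated.
#6 w + t = 7; 7 mod 7 = 0 — OK.
#7 values 2 ≤ 5 ≤ 7 — OK.
#8 w × q = 5 × (-9) = -45, not -48 — violated.

Constraints 2, 4, 5, and 8 are violated.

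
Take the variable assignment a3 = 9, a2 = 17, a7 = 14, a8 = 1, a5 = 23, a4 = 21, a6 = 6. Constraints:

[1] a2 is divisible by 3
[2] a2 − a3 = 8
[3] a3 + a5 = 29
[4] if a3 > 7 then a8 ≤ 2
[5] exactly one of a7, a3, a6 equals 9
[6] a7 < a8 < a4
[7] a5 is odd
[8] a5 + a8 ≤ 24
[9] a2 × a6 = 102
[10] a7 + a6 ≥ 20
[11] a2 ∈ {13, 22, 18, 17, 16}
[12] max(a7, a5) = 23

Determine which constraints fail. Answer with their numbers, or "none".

Violated: 1, 3, 6.

[1] 17 = 3×5 + 2, so 3 does not divide 17 — does not hold.
[2] a2 − a3 = 17 − 9 = 8 — holds.
[3] a3 + a5 = 9 + 23 = 32, not 29 — does not hold.
[4] a3 = 9 > 7, so we need a8 ≤ 2; a8 = 1 ≤ 2 — holds.
[5] a7=14, a3=9, a6=6; 1 of them equals 9 — holds.
[6] values 14, 1, 21; a7 = 14 is not < a8 = 1 — does not hold.
[7] a5 = 23 is odd — holds.
[8] a5 + a8 = 23 + 1 = 24; 24 ≤ 24 — holds.
[9] a2 × a6 = 17 × 6 = 102 — holds.
[10] a7 + a6 = 14 + 6 = 20; 20 ≥ 20 — holds.
[11] a2 = 17 is in {13, 22, 18, 17, 16} — holds.
[12] max(14, 23) = 23 — holds.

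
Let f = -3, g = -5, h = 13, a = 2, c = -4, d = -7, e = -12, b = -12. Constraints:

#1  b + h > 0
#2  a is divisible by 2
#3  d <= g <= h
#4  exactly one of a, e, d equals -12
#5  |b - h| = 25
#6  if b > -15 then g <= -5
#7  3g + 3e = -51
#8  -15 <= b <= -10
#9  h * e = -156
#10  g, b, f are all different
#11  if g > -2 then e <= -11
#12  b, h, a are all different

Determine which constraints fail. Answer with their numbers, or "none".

Yes — all constraints hold.

#1 b + h = -12 + 13 = 1; 1 > 0 — satisfied.
#2 2 / 2 = 1, so 2 divides 2 — satisfied.
#3 values -7 <= -5 <= 13 — satisfied.
#4 a=2, e=-12, d=-7; 1 of them equals -12 — satisfied.
#5 |-12 - 13| = 25 — satisfied.
#6 b = -12 > -15, so we need g ≤ -5; g = -5 ≤ -5 — satisfied.
#7 3g + 3e = 3(-5) + 3(-12) = -51 — satisfied.
#8 b = -12 lies in [-15, -10] — satisfied.
#9 h * e = 13 * (-12) = -156 — satisfied.
#10 values -5, -12, -3 are pairwise distinct — satisfied.
#11 g = -5, not > -2; antecedent false, conditional vacuously true — satisfied.
#12 values -12, 13, 2 are pairwise distinct — satisfied.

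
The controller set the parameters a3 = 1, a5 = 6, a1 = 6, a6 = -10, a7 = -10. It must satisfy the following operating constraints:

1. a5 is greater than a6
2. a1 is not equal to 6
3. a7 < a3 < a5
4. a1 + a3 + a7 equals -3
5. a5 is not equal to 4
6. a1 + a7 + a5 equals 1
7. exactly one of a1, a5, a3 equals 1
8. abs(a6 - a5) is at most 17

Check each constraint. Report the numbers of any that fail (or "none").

1. a5 = 6, a6 = -10; 6 > -10 — holds.
2. a1 = 6, but 6 is required to differ — fails.
3. values -10 < 1 < 6 — holds.
4. a1 + a3 + a7 = 6 + 1 + (-10) = -3 — holds.
5. a5 = 6, and 6 ≠ 4 — holds.
6. a1 + a7 + a5 = 6 + (-10) + 6 = 2, not 1 — fails.
7. a1=6, a5=6, a3=1; 1 of them equals 1 — holds.
8. abs(-10 - 6) = 16; 16 ≤ 17 — holds.

Constraints 2, 6 do not hold.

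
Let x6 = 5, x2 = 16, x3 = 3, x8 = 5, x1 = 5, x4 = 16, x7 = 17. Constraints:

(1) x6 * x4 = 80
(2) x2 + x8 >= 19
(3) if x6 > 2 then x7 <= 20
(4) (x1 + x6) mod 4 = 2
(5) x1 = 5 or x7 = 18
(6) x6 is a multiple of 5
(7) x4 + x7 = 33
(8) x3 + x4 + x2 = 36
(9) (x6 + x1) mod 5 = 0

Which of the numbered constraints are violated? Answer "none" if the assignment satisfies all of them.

(1) x6 * x4 = 5 * 16 = 80  OK
(2) x2 + x8 = 16 + 5 = 21; 21 ≥ 19  OK
(3) x6 = 5 > 2, so we need x7 ≤ 20; x7 = 17 ≤ 20  OK
(4) x1 + x6 = 10; 10 mod 4 = 2  OK
(5) x1 = 5 = 5 (first disjunct)  OK
(6) 5 / 5 = 1, so 5 divides 5  OK
(7) x4 + x7 = 16 + 17 = 33  OK
(8) x3 + x4 + x2 = 3 + 16 + 16 = 35, not 36  FAIL
(9) x6 + x1 = 10; 10 mod 5 = 0  OK

Violated: 8.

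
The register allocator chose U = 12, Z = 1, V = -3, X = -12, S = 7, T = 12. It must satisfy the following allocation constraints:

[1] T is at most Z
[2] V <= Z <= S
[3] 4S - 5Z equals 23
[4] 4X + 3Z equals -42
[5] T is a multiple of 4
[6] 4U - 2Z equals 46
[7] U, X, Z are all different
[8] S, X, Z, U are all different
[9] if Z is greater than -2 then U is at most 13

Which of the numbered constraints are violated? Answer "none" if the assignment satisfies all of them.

[1] T = 12, Z = 1; 12 > 1 (want ≤)  FAIL
[2] values -3 <= 1 <= 7  OK
[3] 4S - 5Z = 4(7) - 5(1) = 23  OK
[4] 4X + 3Z = 4(-12) + 3(1) = -45, not -42  FAIL
[5] 12 / 4 = 3, so 4 divides 12  OK
[6] 4U - 2Z = 4(12) - 2(1) = 46  OK
[7] values 12, -12, 1 are pairwise distinct  OK
[8] values 7, -12, 1, 12 are pairwise distinct  OK
[9] Z = 1 > -2, so we need U ≤ 13; U = 12 ≤ 13  OK

The assignment fails constraints 1, 4.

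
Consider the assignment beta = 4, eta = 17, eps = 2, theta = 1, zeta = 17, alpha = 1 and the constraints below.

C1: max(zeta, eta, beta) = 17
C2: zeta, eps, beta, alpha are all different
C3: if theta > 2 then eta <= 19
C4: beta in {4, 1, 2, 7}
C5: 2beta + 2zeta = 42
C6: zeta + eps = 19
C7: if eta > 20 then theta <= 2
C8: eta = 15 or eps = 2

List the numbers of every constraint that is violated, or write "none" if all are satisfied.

No violations.

C1: max(17, 17, 4) = 17  OK
C2: values 17, 2, 4, 1 are pairwise distinct  OK
C3: theta = 1, not > 2; antecedent false, conditional vacuously true  OK
C4: beta = 4 is in {4, 1, 2, 7}  OK
C5: 2beta + 2zeta = 2(4) + 2(17) = 42  OK
C6: zeta + eps = 17 + 2 = 19  OK
C7: eta = 17, not > 20; antecedent false, conditional vacuously true  OK
C8: eta = 17 ≠ 15, but eps = 2 = 2 (second disjunct)  OK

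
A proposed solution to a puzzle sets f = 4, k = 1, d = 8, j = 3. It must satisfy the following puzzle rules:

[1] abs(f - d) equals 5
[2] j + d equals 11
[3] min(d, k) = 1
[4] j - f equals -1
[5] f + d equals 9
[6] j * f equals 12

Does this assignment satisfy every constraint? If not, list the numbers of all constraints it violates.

[1] abs(4 - 8) = 4, not 5 — fails.
[2] j + d = 3 + 8 = 11 — holds.
[3] min(8, 1) = 1 — holds.
[4] j - f = 3 - 4 = -1 — holds.
[5] f + d = 4 + 8 = 12, not 9 — fails.
[6] j * f = 3 * 4 = 12 — holds.

Constraints 1 and 5 do not hold.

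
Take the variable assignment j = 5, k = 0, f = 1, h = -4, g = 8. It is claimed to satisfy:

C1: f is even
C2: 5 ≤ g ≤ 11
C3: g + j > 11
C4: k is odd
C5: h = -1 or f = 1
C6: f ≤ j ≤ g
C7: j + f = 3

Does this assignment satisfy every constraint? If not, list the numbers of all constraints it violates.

C1: f = 1 is odd — fails.
C2: g = 8 lies in [5, 11] — holds.
C3: g + j = 8 + 5 = 13; 13 > 11 — holds.
C4: k = 0 is even — fails.
C5: h = -4 ≠ -1, but f = 1 = 1 (second disjunct) — holds.
C6: values 1 ≤ 5 ≤ 8 — holds.
C7: j + f = 5 + 1 = 6, not 3 — fails.

The assignment fails constraints 1, 4, and 7.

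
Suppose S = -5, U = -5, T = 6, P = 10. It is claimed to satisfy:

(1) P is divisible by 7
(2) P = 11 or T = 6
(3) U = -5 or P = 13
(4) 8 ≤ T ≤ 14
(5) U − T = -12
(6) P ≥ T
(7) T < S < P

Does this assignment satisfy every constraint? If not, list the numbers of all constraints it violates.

(1) 10 = 7×1 + 3, so 7 does not divide 10 — does not hold.
(2) P = 10 ≠ 11, but T = 6 = 6 (second disjunct) — holds.
(3) U = -5 = -5 (first disjunct) — holds.
(4) T = 6 is outside [8, 14] — does not hold.
(5) U − T = -5 − 6 = -11, not -12 — does not hold.
(6) P = 10, T = 6; 10 ≥ 6 — holds.
(7) values 6, -5, 10; T = 6 is not < S = -5 — does not hold.

Constraints 1, 4, 5, and 7 do not hold.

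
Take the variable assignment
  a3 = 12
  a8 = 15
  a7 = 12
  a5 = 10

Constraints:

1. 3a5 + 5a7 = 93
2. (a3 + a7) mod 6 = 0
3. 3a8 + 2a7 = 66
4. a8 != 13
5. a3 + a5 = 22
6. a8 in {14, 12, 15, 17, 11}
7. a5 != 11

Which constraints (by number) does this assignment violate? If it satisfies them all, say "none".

1. 3a5 + 5a7 = 3(10) + 5(12) = 90, not 93  FAIL
2. a3 + a7 = 24; 24 mod 6 = 0  OK
3. 3a8 + 2a7 = 3(15) + 2(12) = 69, not 66  FAIL
4. a8 = 15, and 15 ≠ 13  OK
5. a3 + a5 = 12 + 10 = 22  OK
6. a8 = 15 is in {14, 12, 15, 17, 11}  OK
7. a5 = 10, and 10 ≠ 11  OK

Constraints 1 and 3 are violated.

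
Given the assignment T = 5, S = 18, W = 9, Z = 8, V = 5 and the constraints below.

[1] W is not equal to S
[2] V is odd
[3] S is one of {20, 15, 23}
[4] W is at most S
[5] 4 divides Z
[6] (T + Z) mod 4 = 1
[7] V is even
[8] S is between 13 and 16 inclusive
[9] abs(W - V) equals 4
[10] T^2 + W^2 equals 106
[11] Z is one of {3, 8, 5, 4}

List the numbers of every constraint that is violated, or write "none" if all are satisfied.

[1] W = 9, S = 18; distinct — holds.
[2] V = 5 is odd — holds.
[3] S = 18 is not in {20, 15, 23} — fails.
[4] W = 9, S = 18; 9 ≤ 18 — holds.
[5] 8 / 4 = 2, so 4 divides 8 — holds.
[6] T + Z = 13; 13 mod 4 = 1 — holds.
[7] V = 5 is odd — fails.
[8] S = 18 is outside [13, 16] — fails.
[9] abs(9 - 5) = 4 — holds.
[10] T^2 + W^2 = 5^2 + 9^2 = 25 + 81 = 106 — holds.
[11] Z = 8 is in {3, 8, 5, 4} — holds.

The assignment fails constraints 3, 7, and 8.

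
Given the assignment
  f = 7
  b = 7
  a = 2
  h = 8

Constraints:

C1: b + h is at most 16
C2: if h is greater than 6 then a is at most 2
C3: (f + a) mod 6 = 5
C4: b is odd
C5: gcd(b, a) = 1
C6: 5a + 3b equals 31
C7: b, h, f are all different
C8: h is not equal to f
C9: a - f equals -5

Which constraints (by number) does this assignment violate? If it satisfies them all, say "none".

C1: b + h = 7 + 8 = 15; 15 ≤ 16  ✔
C2: h = 8 > 6, so we need a ≤ 2; a = 2 ≤ 2  ✔
C3: f + a = 9; 9 mod 6 = 3, not 5  ✘
C4: b = 7 is odd  ✔
C5: gcd(7, 2) = 1  ✔
C6: 5a + 3b = 5(2) + 3(7) = 31  ✔
C7: b = f = 7, not all different  ✘
C8: h = 8, f = 7; distinct  ✔
C9: a - f = 2 - 7 = -5  ✔

The assignment fails constraints 3, 7.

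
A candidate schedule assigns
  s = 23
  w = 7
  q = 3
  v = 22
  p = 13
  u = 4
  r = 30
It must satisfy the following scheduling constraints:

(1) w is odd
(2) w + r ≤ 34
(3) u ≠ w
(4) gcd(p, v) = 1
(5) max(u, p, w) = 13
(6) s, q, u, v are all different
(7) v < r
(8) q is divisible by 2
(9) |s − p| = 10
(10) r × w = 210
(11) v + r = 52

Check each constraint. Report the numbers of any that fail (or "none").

(1) w = 7 is odd — holds.
(2) w + r = 7 + 30 = 37; 37 > 34, bound 34 not met — fails.
(3) u = 4, w = 7; distinct — holds.
(4) gcd(13, 22) = 1 — holds.
(5) max(4, 13, 7) = 13 — holds.
(6) values 23, 3, 4, 22 are pairwise distinct — holds.
(7) v = 22, r = 30; 22 < 30 — holds.
(8) 3 = 2×1 + 1, so 2 does not divide 3 — fails.
(9) |23 − 13| = 10 — holds.
(10) r × w = 30 × 7 = 210 — holds.
(11) v + r = 22 + 30 = 52 — holds.

Constraints 2, 8 are violated.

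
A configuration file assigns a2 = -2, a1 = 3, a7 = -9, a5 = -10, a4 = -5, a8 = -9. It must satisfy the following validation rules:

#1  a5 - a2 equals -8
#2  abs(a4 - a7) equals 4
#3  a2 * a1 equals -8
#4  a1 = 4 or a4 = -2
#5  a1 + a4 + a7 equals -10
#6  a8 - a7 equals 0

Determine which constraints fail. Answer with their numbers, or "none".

The assignment fails constraints 3, 4, and 5.

#1 a5 - a2 = -10 - (-2) = -8  true
#2 abs(-5 - (-9)) = 4  true
#3 a2 * a1 = -2 * 3 = -6, not -8  false
#4 a1 = 3 ≠ 4 and a4 = -5 ≠ -2; both disjuncts false  false
#5 a1 + a4 + a7 = 3 + (-5) + (-9) = -11, not -10  false
#6 a8 - a7 = -9 - (-9) = 0  true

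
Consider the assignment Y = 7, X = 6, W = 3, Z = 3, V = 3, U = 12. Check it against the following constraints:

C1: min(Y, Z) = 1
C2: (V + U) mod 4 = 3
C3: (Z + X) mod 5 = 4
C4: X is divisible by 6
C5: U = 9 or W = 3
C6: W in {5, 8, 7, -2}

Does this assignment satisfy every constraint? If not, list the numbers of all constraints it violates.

Constraints 1, 6 are violated.

C1: min(7, 3) = 3, not 1  no
C2: V + U = 15; 15 mod 4 = 3  yes
C3: Z + X = 9; 9 mod 5 = 4  yes
C4: 6 / 6 = 1, so 6 divides 6  yes
C5: U = 12 ≠ 9, but W = 3 = 3 (second disjunct)  yes
C6: W = 3 is not in {5, 8, 7, -2}  no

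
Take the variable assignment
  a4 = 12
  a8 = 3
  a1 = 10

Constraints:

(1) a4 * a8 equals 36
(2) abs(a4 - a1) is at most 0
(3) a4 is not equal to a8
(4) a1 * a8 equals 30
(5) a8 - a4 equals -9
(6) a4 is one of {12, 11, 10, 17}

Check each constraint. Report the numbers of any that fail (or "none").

Constraint 2 is violated.

(1) a4 * a8 = 12 * 3 = 36  true
(2) abs(12 - 10) = 2; 2 > 0, exceeds bound 0  false
(3) a4 = 12, a8 = 3; distinct  true
(4) a1 * a8 = 10 * 3 = 30  true
(5) a8 - a4 = 3 - 12 = -9  true
(6) a4 = 12 is in {12, 11, 10, 17}  true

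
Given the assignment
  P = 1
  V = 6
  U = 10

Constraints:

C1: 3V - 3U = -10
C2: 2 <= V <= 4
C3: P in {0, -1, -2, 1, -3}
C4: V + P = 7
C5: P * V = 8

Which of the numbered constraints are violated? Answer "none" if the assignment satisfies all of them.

C1: 3V - 3U = 3(6) - 3(10) = -12, not -10  ✗
C2: V = 6 is outside [2, 4]  ✗
C3: P = 1 is in {0, -1, -2, 1, -3}  ✓
C4: V + P = 6 + 1 = 7  ✓
C5: P * V = 1 * 6 = 6, not 8  ✗

No — constraints 1, 2, 5 are not satisfied.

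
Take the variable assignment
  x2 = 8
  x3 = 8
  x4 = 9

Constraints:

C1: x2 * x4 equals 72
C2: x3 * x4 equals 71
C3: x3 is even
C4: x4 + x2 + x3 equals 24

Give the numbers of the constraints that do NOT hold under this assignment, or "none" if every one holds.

Violated: 2 and 4.

C1: x2 * x4 = 8 * 9 = 72  OK
C2: x3 * x4 = 8 * 9 = 72, not 71  FAIL
C3: x3 = 8 is even  OK
C4: x4 + x2 + x3 = 9 + 8 + 8 = 25, not 24  FAIL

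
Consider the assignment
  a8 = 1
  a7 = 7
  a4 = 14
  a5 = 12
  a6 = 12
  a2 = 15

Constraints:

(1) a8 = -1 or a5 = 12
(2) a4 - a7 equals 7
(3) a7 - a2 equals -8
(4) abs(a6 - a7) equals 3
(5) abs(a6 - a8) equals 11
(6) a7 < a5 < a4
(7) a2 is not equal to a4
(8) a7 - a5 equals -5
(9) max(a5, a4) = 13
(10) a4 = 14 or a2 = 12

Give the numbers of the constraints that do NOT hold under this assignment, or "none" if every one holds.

(1) a8 = 1 ≠ -1, but a5 = 12 = 12 (second disjunct)  ✔
(2) a4 - a7 = 14 - 7 = 7  ✔
(3) a7 - a2 = 7 - 15 = -8  ✔
(4) abs(12 - 7) = 5, not 3  ✘
(5) abs(12 - 1) = 11  ✔
(6) values 7 < 12 < 14  ✔
(7) a2 = 15, a4 = 14; distinct  ✔
(8) a7 - a5 = 7 - 12 = -5  ✔
(9) max(12, 14) = 14, not 13  ✘
(10) a4 = 14 = 14 (first disjunct)  ✔

No — constraints 4 and 9 are not satisfied.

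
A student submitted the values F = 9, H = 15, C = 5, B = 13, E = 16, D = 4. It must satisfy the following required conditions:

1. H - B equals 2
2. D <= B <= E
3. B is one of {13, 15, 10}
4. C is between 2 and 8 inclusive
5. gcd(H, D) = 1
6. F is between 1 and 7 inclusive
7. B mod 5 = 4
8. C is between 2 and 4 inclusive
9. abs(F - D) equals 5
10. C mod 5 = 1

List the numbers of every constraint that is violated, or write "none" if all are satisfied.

No — constraints 6, 7, 8, and 10 are not satisfied.

1. H - B = 15 - 13 = 2 — satisfied.
2. values 4 <= 13 <= 16 — satisfied.
3. B = 13 is in {13, 15, 10} — satisfied.
4. C = 5 lies in [2, 8] — satisfied.
5. gcd(15, 4) = 1 — satisfied.
6. F = 9 is outside [1, 7] — violated.
7. 13 mod 5 = 3, not 4 — violated.
8. C = 5 is outside [2, 4] — violated.
9. abs(9 - 4) = 5 — satisfied.
10. 5 mod 5 = 0, not 1 — violated.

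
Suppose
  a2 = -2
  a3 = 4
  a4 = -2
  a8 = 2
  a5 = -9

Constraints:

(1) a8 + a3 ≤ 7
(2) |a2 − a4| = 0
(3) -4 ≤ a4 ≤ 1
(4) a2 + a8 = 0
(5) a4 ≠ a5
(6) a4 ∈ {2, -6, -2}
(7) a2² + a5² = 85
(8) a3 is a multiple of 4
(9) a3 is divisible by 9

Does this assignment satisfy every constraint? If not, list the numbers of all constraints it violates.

(1) a8 + a3 = 2 + 4 = 6; 6 ≤ 7 — OK.
(2) |-2 − (-2)| = 0 — OK.
(3) a4 = -2 lies in [-4, 1] — OK.
(4) a2 + a8 = -2 + 2 = 0 — OK.
(5) a4 = -2, a5 = -9; distinct — OK.
(6) a4 = -2 is in {2, -6, -2} — OK.
(7) a2² + a5² = (-2)² + (-9)² = 4 + 81 = 85 — OK.
(8) 4 / 4 = 1, so 4 divides 4 — OK.
(9) 4 = 9×0 + 4, so 9 does not divide 4 — violated.

Constraint 9 does not hold.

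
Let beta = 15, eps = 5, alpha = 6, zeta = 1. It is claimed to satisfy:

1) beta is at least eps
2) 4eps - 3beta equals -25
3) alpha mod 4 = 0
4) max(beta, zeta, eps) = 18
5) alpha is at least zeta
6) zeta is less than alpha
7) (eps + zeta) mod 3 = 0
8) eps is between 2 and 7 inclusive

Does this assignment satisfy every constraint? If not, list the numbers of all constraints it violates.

1) beta = 15, eps = 5; 15 ≥ 5 — satisfied.
2) 4eps - 3beta = 4(5) - 3(15) = -25 — satisfied.
3) 6 mod 4 = 2, not 0 — violated.
4) max(15, 1, 5) = 15, not 18 — violated.
5) alpha = 6, zeta = 1; 6 ≥ 1 — satisfied.
6) zeta = 1, alpha = 6; 1 < 6 — satisfied.
7) eps + zeta = 6; 6 mod 3 = 0 — satisfied.
8) eps = 5 lies in [2, 7] — satisfied.

Constraints 3 and 4 are violated.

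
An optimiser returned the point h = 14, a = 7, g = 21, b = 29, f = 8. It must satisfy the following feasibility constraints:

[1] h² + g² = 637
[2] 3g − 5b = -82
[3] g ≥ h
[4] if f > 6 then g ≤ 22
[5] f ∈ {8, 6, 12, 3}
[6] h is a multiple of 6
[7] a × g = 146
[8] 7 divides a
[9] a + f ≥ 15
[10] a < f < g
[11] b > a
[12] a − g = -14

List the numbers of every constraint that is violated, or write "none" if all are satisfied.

[1] h² + g² = 14² + 21² = 196 + 441 = 637 — holds.
[2] 3g − 5b = 3(21) − 5(29) = -82 — holds.
[3] g = 21, h = 14; 21 ≥ 14 — holds.
[4] f = 8 > 6, so we need g ≤ 22; g = 21 ≤ 22 — holds.
[5] f = 8 is in {8, 6, 12, 3} — holds.
[6] 14 = 6×2 + 2, so 6 does not divide 14 — fails.
[7] a × g = 7 × 21 = 147, not 146 — fails.
[8] 7 / 7 = 1, so 7 divides 7 — holds.
[9] a + f = 7 + 8 = 15; 15 ≥ 15 — holds.
[10] values 7 < 8 < 21 — holds.
[11] b = 29, a = 7; 29 > 7 — holds.
[12] a − g = 7 − 21 = -14 — holds.

Constraints 6, 7 are violated.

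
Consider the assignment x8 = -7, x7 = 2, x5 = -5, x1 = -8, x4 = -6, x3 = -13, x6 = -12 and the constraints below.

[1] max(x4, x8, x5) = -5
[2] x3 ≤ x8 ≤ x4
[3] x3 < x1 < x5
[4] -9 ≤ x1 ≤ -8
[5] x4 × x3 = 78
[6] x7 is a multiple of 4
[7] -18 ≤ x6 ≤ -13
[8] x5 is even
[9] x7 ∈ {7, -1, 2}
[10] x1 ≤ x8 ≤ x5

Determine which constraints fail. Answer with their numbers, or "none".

The assignment fails constraints 6, 7, 8.

[1] max(-6, -7, -5) = -5 — satisfied.
[2] values -13 ≤ -7 ≤ -6 — satisfied.
[3] values -13 < -8 < -5 — satisfied.
[4] x1 = -8 lies in [-9, -8] — satisfied.
[5] x4 × x3 = -6 × (-13) = 78 — satisfied.
[6] 2 = 4×0 + 2, so 4 does not divide 2 — violated.
[7] x6 = -12 is outside [-18, -13] — violated.
[8] x5 = -5 is odd — violated.
[9] x7 = 2 is in {7, -1, 2} — satisfied.
[10] values -8 ≤ -7 ≤ -5 — satisfied.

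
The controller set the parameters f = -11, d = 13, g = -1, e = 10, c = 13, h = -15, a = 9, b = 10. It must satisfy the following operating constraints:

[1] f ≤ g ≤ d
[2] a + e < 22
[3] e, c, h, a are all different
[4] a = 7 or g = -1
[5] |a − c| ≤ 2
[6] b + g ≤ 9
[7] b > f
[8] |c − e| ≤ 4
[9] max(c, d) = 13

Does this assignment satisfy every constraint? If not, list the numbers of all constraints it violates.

Constraint 5 is violated.

[1] values -11 ≤ -1 ≤ 13  true
[2] a + e = 9 + 10 = 19; 19 < 22  true
[3] values 10, 13, -15, 9 are pairwise distinct  true
[4] a = 9 ≠ 7, but g = -1 = -1 (second disjunct)  true
[5] |9 − 13| = 4; 4 > 2, exceeds bound 2  false
[6] b + g = 10 + (-1) = 9; 9 ≤ 9  true
[7] b = 10, f = -11; 10 > -11  true
[8] |13 − 10| = 3; 3 ≤ 4  true
[9] max(13, 13) = 13  true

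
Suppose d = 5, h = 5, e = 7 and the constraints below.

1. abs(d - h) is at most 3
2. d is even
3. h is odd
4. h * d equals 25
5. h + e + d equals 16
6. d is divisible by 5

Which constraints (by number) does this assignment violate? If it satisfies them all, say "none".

1. abs(5 - 5) = 0; 0 ≤ 3  true
2. d = 5 is odd  false
3. h = 5 is odd  true
4. h * d = 5 * 5 = 25  true
5. h + e + d = 5 + 7 + 5 = 17, not 16  false
6. 5 / 5 = 1, so 5 divides 5  true

Constraints 2 and 5 are violated.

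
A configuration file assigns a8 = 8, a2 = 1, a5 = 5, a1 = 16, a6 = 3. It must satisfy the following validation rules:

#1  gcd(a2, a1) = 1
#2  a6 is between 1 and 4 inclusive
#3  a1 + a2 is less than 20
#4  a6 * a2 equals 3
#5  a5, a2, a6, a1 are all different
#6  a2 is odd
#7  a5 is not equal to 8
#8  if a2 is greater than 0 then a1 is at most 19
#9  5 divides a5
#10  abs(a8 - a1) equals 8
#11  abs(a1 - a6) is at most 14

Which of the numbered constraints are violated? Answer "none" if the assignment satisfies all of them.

No violations.

#1 gcd(1, 16) = 1 — holds.
#2 a6 = 3 lies in [1, 4] — holds.
#3 a1 + a2 = 16 + 1 = 17; 17 < 20 — holds.
#4 a6 * a2 = 3 * 1 = 3 — holds.
#5 values 5, 1, 3, 16 are pairwise distinct — holds.
#6 a2 = 1 is odd — holds.
#7 a5 = 5, and 5 ≠ 8 — holds.
#8 a2 = 1 > 0, so we need a1 ≤ 19; a1 = 16 ≤ 19 — holds.
#9 5 / 5 = 1, so 5 divides 5 — holds.
#10 abs(8 - 16) = 8 — holds.
#11 abs(16 - 3) = 13; 13 ≤ 14 — holds.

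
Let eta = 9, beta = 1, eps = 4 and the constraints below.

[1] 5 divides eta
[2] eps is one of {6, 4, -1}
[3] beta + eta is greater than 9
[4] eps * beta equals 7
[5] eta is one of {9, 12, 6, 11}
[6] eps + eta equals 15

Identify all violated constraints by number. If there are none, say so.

The assignment fails constraints 1, 4, and 6.

[1] 9 = 5*1 + 4, so 5 does not divide 9 — violated.
[2] eps = 4 is in {6, 4, -1} — satisfied.
[3] beta + eta = 1 + 9 = 10; 10 > 9 — satisfied.
[4] eps * beta = 4 * 1 = 4, not 7 — violated.
[5] eta = 9 is in {9, 12, 6, 11} — satisfied.
[6] eps + eta = 4 + 9 = 13, not 15 — violated.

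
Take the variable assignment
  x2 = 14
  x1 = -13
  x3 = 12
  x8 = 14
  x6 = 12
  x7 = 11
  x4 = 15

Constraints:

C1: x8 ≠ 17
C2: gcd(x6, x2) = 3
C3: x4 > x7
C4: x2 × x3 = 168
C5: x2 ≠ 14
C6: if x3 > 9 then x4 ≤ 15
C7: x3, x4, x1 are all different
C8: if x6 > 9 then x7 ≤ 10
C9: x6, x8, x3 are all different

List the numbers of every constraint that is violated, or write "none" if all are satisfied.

The assignment fails constraints 2, 5, 8, and 9.

C1: x8 = 14, and 14 ≠ 17  OK
C2: gcd(12, 14) = 2, not 3  FAIL
C3: x4 = 15, x7 = 11; 15 > 11  OK
C4: x2 × x3 = 14 × 12 = 168  OK
C5: x2 = 14, but 14 is required to differ  FAIL
C6: x3 = 12 > 9, so we need x4 ≤ 15; x4 = 15 ≤ 15  OK
C7: values 12, 15, -13 are pairwise distinct  OK
C8: x6 = 12 > 9, so we need x7 ≤ 10; but x7 = 11 > 10  FAIL
C9: x6 = x3 = 12, not all different  FAIL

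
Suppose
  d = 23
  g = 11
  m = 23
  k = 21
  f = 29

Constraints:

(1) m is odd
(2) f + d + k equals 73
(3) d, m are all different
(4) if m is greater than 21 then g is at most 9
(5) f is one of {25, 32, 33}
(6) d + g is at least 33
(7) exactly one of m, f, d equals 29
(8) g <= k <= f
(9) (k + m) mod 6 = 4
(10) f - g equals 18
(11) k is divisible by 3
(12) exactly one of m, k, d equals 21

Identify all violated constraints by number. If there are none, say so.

(1) m = 23 is odd  holds
(2) f + d + k = 29 + 23 + 21 = 73  holds
(3) d = m = 23, not all different  fails
(4) m = 23 > 21, so we need g ≤ 9; but g = 11 > 9  fails
(5) f = 29 is not in {25, 32, 33}  fails
(6) d + g = 23 + 11 = 34; 34 ≥ 33  holds
(7) m=23, f=29, d=23; 1 of them equals 29  holds
(8) values 11 <= 21 <= 29  holds
(9) k + m = 44; 44 mod 6 = 2, not 4  fails
(10) f - g = 29 - 11 = 18  holds
(11) 21 / 3 = 7, so 3 divides 21  holds
(12) m=23, k=21, d=23; 1 of them equals 21  holds

Violated: 3, 4, 5, 9.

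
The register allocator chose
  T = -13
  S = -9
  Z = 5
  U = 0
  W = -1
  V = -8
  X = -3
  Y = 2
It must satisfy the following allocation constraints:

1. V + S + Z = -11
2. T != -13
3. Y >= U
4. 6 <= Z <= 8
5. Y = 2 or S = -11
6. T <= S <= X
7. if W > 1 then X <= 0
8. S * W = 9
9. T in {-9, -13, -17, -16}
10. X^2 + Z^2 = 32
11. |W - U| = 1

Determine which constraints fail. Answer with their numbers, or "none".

Violated: 1, 2, 4, and 10.

1. V + S + Z = -8 + (-9) + 5 = -12, not -11 — fails.
2. T = -13, but -13 is required to differ — fails.
3. Y = 2, U = 0; 2 ≥ 0 — holds.
4. Z = 5 is outside [6, 8] — fails.
5. Y = 2 = 2 (first disjunct) — holds.
6. values -13 <= -9 <= -3 — holds.
7. W = -1, not > 1; antecedent false, conditional vacuously true — holds.
8. S * W = -9 * (-1) = 9 — holds.
9. T = -13 is in {-9, -13, -17, -16} — holds.
10. X^2 + Z^2 = (-3)^2 + 5^2 = 9 + 25 = 34, not 32 — fails.
11. |-1 - 0| = 1 — holds.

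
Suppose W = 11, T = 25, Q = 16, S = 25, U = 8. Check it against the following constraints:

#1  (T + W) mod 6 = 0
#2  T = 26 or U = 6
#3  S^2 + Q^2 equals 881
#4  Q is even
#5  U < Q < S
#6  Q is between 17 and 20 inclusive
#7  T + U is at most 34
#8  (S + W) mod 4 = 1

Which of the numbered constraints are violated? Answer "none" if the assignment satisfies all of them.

#1 T + W = 36; 36 mod 6 = 0  ✓
#2 T = 25 ≠ 26 and U = 8 ≠ 6; both disjuncts false  ✗
#3 S^2 + Q^2 = 25^2 + 16^2 = 625 + 256 = 881  ✓
#4 Q = 16 is even  ✓
#5 values 8 < 16 < 25  ✓
#6 Q = 16 is outside [17, 20]  ✗
#7 T + U = 25 + 8 = 33; 33 ≤ 34  ✓
#8 S + W = 36; 36 mod 4 = 0, not 1  ✗

Violated: 2, 6, and 8.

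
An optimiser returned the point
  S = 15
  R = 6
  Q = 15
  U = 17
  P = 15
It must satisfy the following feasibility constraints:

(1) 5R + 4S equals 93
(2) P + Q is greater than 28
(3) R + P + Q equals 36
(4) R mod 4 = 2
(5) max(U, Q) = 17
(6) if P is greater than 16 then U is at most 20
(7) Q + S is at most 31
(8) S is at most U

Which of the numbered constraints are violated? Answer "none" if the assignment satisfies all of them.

(1) 5R + 4S = 5(6) + 4(15) = 90, not 93 — fails.
(2) P + Q = 15 + 15 = 30; 30 > 28 — holds.
(3) R + P + Q = 6 + 15 + 15 = 36 — holds.
(4) 6 mod 4 = 2 — holds.
(5) max(17, 15) = 17 — holds.
(6) P = 15, not > 16; antecedent false, conditional vacuously true — holds.
(7) Q + S = 15 + 15 = 30; 30 ≤ 31 — holds.
(8) S = 15, U = 17; 15 ≤ 17 — holds.

The assignment fails constraint 1.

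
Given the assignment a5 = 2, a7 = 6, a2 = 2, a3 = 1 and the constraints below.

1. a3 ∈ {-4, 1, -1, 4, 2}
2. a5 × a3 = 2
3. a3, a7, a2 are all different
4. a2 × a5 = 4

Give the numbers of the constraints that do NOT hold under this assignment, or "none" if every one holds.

1. a3 = 1 is in {-4, 1, -1, 4, 2}  OK
2. a5 × a3 = 2 × 1 = 2  OK
3. values 1, 6, 2 are pairwise distinct  OK
4. a2 × a5 = 2 × 2 = 4  OK

None — every constraint holds.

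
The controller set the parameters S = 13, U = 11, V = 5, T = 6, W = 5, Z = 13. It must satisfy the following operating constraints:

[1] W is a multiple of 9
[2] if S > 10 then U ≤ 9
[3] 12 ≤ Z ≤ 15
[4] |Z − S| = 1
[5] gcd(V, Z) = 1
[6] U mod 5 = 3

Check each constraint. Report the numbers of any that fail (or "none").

[1] 5 = 9×0 + 5, so 9 does not divide 5 — fails.
[2] S = 13 > 10, so we need U ≤ 9; but U = 11 > 9 — fails.
[3] Z = 13 lies in [12, 15] — holds.
[4] |13 − 13| = 0, not 1 — fails.
[5] gcd(5, 13) = 1 — holds.
[6] 11 mod 5 = 1, not 3 — fails.

The assignment fails constraints 1, 2, 4, 6.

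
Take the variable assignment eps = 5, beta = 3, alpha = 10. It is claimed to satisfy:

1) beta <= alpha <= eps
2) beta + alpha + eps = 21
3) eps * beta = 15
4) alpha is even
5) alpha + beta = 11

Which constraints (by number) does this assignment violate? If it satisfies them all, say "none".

1) values 3, 10, 5; alpha = 10 is not <= eps = 5  no
2) beta + alpha + eps = 3 + 10 + 5 = 18, not 21  no
3) eps * beta = 5 * 3 = 15  yes
4) alpha = 10 is even  yes
5) alpha + beta = 10 + 3 = 13, not 11  no

Constraints 1, 2, and 5 do not hold.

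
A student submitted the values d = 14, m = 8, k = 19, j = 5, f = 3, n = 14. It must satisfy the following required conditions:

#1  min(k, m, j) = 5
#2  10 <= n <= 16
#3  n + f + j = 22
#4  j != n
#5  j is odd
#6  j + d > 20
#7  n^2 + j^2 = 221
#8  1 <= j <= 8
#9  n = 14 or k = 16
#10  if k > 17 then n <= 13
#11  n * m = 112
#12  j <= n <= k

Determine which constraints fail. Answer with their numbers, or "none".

No — constraints 6 and 10 are not satisfied.

#1 min(19, 8, 5) = 5  yes
#2 n = 14 lies in [10, 16]  yes
#3 n + f + j = 14 + 3 + 5 = 22  yes
#4 j = 5, n = 14; distinct  yes
#5 j = 5 is odd  yes
#6 j + d = 5 + 14 = 19; 19 ≤ 20, bound 20 not met  no
#7 n^2 + j^2 = 14^2 + 5^2 = 196 + 25 = 221  yes
#8 j = 5 lies in [1, 8]  yes
#9 n = 14 = 14 (first disjunct)  yes
#10 k = 19 > 17, so we need n ≤ 13; but n = 14 > 13  no
#11 n * m = 14 * 8 = 112  yes
#12 values 5 <= 14 <= 19  yes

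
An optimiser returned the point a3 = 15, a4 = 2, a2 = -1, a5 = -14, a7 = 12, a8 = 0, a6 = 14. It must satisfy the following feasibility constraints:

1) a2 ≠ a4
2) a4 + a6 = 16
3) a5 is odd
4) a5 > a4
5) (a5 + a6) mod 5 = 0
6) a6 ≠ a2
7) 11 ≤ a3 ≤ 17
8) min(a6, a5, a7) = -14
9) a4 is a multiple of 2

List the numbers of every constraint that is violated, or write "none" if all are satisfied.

1) a2 = -1, a4 = 2; distinct  ✓
2) a4 + a6 = 2 + 14 = 16  ✓
3) a5 = -14 is even  ✗
4) a5 = -14, a4 = 2; -14 ≤ 2 (want >)  ✗
5) a5 + a6 = 0; 0 mod 5 = 0  ✓
6) a6 = 14, a2 = -1; distinct  ✓
7) a3 = 15 lies in [11, 17]  ✓
8) min(14, -14, 12) = -14  ✓
9) 2 / 2 = 1, so 2 divides 2  ✓

The assignment fails constraints 3 and 4.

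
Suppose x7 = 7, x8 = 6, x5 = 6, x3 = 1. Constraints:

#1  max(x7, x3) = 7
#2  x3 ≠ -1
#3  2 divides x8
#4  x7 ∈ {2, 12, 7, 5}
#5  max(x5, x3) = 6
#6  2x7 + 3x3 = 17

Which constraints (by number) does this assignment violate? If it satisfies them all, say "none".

Yes — all constraints hold.

#1 max(7, 1) = 7 — OK.
#2 x3 = 1, and 1 ≠ -1 — OK.
#3 6 / 2 = 3, so 2 divides 6 — OK.
#4 x7 = 7 is in {2, 12, 7, 5} — OK.
#5 max(6, 1) = 6 — OK.
#6 2x7 + 3x3 = 2(7) + 3(1) = 17 — OK.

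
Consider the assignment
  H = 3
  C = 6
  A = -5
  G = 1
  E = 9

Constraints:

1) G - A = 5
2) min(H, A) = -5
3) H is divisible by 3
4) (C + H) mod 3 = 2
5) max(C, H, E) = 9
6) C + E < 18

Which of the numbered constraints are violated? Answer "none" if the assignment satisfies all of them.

Constraints 1 and 4 do not hold.

1) G - A = 1 - (-5) = 6, not 5 — violated.
2) min(3, -5) = -5 — satisfied.
3) 3 / 3 = 1, so 3 divides 3 — satisfied.
4) C + H = 9; 9 mod 3 = 0, not 2 — violated.
5) max(6, 3, 9) = 9 — satisfied.
6) C + E = 6 + 9 = 15; 15 < 18 — satisfied.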